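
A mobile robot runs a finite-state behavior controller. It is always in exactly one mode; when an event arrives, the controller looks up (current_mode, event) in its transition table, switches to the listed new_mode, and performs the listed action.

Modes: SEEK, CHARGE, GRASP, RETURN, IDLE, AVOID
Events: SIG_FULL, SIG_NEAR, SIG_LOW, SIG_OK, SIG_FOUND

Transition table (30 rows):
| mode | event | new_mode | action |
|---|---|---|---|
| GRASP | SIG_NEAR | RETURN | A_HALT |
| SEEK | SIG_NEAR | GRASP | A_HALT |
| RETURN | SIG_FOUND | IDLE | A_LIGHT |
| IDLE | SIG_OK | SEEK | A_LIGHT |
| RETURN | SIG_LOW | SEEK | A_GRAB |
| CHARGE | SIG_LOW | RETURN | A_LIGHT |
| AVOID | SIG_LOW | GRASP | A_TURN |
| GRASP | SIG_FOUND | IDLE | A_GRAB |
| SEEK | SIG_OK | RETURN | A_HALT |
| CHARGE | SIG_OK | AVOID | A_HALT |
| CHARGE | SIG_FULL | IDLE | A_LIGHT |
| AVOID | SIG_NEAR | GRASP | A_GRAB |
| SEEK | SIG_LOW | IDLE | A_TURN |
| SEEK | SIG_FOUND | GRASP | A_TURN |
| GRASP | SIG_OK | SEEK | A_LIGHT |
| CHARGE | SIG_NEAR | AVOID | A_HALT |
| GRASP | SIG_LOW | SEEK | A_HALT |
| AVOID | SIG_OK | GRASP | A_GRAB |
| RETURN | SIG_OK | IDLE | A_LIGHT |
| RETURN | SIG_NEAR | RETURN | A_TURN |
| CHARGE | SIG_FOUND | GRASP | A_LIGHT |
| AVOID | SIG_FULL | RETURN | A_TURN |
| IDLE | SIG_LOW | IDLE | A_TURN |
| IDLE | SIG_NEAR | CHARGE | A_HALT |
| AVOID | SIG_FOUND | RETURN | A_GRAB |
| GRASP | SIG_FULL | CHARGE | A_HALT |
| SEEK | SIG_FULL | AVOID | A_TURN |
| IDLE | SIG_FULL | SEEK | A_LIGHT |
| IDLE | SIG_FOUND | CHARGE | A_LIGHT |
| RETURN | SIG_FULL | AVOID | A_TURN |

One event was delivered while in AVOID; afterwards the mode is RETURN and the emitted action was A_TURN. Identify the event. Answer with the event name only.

SIG_FULL

try SIG_FULL: (AVOID, SIG_FULL) → (RETURN, A_TURN)  ← matches
try SIG_NEAR: (AVOID, SIG_NEAR) → (GRASP, A_GRAB)
try SIG_LOW: (AVOID, SIG_LOW) → (GRASP, A_TURN)
try SIG_OK: (AVOID, SIG_OK) → (GRASP, A_GRAB)
try SIG_FOUND: (AVOID, SIG_FOUND) → (RETURN, A_GRAB)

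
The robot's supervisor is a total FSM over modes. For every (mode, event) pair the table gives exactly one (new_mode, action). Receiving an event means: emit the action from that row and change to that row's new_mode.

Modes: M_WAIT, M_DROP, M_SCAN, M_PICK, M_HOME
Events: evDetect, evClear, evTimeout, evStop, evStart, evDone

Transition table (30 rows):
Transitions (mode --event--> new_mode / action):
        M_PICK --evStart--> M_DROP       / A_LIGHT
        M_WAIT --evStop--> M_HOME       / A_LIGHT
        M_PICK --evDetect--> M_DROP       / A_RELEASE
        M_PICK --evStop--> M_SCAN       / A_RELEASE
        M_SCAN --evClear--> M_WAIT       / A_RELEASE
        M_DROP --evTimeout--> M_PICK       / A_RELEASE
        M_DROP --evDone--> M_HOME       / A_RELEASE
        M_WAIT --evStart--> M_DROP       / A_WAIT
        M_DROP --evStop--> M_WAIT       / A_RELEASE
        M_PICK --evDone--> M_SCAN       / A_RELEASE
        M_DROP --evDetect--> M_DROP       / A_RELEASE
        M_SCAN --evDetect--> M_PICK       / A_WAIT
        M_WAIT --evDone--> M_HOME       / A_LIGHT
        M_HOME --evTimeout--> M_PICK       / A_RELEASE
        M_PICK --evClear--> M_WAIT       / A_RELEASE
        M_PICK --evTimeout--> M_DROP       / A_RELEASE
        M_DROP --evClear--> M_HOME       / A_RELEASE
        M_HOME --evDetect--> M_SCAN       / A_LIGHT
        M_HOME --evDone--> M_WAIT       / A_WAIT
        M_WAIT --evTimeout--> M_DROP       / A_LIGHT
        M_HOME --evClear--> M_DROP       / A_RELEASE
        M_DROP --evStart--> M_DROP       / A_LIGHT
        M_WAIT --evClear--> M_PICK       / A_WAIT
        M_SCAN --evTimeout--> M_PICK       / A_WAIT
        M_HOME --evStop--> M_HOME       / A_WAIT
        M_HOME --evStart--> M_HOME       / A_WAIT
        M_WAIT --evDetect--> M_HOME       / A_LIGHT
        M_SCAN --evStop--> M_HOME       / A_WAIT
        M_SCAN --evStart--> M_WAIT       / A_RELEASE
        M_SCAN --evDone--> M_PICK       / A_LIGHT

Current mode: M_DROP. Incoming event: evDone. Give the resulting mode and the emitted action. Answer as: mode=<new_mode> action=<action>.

mode=M_HOME action=A_RELEASE

current mode = M_DROP; filter table to that mode:
  (M_DROP, evTimeout) → (M_PICK, A_RELEASE)
  (M_DROP, evDone) → (M_HOME, A_RELEASE)  ← event matches
  (M_DROP, evStop) → (M_WAIT, A_RELEASE)
  (M_DROP, evDetect) → (M_DROP, A_RELEASE)
  (M_DROP, evClear) → (M_HOME, A_RELEASE)
  (M_DROP, evStart) → (M_DROP, A_LIGHT)
event = evDone selects (M_HOME, A_RELEASE)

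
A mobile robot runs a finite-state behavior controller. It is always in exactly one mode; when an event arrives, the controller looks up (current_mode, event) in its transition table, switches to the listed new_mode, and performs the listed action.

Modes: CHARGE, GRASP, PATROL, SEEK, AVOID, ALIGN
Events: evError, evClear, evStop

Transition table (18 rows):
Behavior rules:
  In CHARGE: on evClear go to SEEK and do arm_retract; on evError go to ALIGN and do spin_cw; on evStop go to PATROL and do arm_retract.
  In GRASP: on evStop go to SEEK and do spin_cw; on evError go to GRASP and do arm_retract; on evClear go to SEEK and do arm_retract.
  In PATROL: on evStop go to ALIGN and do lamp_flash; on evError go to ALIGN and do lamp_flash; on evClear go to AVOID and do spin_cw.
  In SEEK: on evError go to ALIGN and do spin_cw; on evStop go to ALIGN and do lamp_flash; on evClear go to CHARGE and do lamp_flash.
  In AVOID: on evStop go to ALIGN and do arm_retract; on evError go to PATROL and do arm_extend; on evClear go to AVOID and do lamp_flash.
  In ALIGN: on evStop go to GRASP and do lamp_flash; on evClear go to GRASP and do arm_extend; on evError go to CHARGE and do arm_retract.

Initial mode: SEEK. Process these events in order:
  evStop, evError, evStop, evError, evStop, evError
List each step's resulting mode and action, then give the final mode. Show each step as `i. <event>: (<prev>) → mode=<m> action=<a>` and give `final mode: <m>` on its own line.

1. evStop: (SEEK) → mode=ALIGN action=lamp_flash
2. evError: (ALIGN) → mode=CHARGE action=arm_retract
3. evStop: (CHARGE) → mode=PATROL action=arm_retract
4. evError: (PATROL) → mode=ALIGN action=lamp_flash
5. evStop: (ALIGN) → mode=GRASP action=lamp_flash
6. evError: (GRASP) → mode=GRASP action=arm_retract

final mode: GRASP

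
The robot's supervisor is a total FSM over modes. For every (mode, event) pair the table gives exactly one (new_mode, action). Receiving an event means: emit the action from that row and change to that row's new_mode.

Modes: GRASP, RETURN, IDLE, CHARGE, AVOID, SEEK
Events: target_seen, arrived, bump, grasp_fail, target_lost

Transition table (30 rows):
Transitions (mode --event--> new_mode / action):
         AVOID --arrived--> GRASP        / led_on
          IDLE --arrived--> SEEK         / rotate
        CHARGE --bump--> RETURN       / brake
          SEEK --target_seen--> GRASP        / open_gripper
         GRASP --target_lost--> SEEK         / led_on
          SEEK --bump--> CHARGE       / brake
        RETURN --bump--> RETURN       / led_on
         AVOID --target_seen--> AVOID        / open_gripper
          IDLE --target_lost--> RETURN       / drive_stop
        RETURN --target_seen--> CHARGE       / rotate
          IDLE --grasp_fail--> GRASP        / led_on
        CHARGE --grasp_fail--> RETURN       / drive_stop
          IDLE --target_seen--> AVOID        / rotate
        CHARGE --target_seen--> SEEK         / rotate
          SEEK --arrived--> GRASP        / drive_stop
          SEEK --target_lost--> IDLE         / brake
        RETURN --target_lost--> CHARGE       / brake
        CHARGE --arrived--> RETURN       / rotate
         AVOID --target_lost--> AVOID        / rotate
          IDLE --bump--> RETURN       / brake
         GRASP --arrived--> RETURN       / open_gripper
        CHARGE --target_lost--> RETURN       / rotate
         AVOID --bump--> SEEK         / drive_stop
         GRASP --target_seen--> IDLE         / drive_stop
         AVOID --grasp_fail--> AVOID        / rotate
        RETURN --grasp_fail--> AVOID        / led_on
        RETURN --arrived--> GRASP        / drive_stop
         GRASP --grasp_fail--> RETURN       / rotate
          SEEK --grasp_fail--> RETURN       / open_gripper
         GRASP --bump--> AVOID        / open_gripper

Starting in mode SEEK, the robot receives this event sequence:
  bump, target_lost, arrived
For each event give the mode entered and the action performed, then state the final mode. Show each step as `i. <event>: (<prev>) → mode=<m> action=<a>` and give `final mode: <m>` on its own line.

final mode: GRASP

1. bump: (SEEK) → mode=CHARGE action=brake
2. target_lost: (CHARGE) → mode=RETURN action=rotate
3. arrived: (RETURN) → mode=GRASP action=drive_stop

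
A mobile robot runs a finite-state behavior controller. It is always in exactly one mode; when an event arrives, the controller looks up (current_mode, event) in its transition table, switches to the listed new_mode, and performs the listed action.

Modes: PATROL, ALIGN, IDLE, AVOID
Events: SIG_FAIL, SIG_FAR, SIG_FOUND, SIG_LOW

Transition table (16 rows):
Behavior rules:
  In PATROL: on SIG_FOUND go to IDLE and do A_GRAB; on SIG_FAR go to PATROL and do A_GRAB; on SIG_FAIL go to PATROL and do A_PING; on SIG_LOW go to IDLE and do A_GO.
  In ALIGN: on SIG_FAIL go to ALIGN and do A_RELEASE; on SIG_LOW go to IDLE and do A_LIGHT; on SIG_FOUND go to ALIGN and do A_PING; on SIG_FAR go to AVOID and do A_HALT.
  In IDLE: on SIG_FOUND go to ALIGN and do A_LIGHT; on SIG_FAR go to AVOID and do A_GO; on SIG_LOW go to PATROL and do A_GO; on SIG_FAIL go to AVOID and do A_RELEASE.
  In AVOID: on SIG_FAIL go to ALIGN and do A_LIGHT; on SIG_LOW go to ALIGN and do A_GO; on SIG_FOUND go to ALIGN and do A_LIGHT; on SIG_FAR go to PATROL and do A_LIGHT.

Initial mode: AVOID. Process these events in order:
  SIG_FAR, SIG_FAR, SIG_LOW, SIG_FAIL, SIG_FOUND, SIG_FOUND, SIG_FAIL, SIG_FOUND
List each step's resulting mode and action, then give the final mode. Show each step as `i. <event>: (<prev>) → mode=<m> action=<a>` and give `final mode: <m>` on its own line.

final mode: ALIGN

1. SIG_FAR: (AVOID) → mode=PATROL action=A_LIGHT
2. SIG_FAR: (PATROL) → mode=PATROL action=A_GRAB
3. SIG_LOW: (PATROL) → mode=IDLE action=A_GO
4. SIG_FAIL: (IDLE) → mode=AVOID action=A_RELEASE
5. SIG_FOUND: (AVOID) → mode=ALIGN action=A_LIGHT
6. SIG_FOUND: (ALIGN) → mode=ALIGN action=A_PING
7. SIG_FAIL: (ALIGN) → mode=ALIGN action=A_RELEASE
8. SIG_FOUND: (ALIGN) → mode=ALIGN action=A_PING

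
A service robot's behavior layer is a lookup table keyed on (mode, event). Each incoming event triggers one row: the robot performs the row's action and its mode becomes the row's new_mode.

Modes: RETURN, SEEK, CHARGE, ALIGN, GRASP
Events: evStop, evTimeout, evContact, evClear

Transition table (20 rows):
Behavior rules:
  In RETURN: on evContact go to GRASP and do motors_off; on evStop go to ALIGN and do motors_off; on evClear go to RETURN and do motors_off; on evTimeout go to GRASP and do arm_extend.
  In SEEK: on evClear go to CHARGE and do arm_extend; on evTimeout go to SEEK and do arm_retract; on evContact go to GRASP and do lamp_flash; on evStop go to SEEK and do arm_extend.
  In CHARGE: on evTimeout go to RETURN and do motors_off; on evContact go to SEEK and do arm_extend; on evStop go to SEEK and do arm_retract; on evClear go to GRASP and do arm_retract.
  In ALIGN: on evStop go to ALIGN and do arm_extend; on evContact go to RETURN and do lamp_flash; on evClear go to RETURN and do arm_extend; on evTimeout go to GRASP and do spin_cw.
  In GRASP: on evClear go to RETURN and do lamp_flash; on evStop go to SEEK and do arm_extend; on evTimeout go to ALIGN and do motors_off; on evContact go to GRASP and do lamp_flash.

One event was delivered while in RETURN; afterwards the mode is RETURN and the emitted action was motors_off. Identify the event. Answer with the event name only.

evClear

try evStop: (RETURN, evStop) → (ALIGN, motors_off)
try evTimeout: (RETURN, evTimeout) → (GRASP, arm_extend)
try evContact: (RETURN, evContact) → (GRASP, motors_off)
try evClear: (RETURN, evClear) → (RETURN, motors_off)  ← matches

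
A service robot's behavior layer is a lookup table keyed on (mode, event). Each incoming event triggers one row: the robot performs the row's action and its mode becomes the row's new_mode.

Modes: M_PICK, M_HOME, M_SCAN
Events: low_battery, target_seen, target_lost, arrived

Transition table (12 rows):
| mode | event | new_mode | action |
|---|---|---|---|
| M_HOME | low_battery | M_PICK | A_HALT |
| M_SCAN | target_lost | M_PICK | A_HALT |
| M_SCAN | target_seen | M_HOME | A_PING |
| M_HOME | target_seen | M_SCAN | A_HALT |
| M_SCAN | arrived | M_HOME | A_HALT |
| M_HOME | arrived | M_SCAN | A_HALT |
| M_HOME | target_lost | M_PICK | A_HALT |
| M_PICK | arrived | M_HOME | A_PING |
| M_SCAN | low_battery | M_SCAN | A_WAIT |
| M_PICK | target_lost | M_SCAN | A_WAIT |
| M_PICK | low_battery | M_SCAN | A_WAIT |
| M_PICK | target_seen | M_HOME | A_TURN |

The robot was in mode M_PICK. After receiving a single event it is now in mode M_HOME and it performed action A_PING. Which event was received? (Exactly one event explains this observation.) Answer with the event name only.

arrived

try low_battery: (M_PICK, low_battery) → (M_SCAN, A_WAIT)
try target_seen: (M_PICK, target_seen) → (M_HOME, A_TURN)
try target_lost: (M_PICK, target_lost) → (M_SCAN, A_WAIT)
try arrived: (M_PICK, arrived) → (M_HOME, A_PING)  ← matches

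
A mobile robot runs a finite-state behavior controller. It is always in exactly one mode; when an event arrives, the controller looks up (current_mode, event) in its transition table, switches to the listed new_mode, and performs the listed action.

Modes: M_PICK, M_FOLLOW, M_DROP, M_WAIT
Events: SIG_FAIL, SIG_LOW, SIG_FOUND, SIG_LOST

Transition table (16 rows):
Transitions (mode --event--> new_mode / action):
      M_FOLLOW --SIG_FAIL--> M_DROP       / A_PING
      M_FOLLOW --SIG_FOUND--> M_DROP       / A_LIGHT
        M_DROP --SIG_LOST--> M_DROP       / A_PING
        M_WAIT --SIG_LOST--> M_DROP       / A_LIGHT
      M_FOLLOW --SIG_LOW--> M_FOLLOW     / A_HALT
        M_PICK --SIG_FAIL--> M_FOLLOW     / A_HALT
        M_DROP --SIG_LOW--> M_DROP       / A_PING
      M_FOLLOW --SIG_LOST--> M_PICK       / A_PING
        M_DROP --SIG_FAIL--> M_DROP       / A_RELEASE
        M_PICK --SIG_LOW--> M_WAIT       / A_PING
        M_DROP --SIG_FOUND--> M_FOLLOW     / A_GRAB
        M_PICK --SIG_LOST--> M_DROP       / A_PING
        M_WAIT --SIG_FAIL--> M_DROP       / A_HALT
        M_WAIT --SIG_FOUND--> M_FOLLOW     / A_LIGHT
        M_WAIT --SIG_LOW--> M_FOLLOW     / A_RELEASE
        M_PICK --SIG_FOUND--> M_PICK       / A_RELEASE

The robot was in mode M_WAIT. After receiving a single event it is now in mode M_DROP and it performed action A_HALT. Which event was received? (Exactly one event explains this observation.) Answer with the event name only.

try SIG_FAIL: (M_WAIT, SIG_FAIL) → (M_DROP, A_HALT)  ← matches
try SIG_LOW: (M_WAIT, SIG_LOW) → (M_FOLLOW, A_RELEASE)
try SIG_FOUND: (M_WAIT, SIG_FOUND) → (M_FOLLOW, A_LIGHT)
try SIG_LOST: (M_WAIT, SIG_LOST) → (M_DROP, A_LIGHT)

SIG_FAIL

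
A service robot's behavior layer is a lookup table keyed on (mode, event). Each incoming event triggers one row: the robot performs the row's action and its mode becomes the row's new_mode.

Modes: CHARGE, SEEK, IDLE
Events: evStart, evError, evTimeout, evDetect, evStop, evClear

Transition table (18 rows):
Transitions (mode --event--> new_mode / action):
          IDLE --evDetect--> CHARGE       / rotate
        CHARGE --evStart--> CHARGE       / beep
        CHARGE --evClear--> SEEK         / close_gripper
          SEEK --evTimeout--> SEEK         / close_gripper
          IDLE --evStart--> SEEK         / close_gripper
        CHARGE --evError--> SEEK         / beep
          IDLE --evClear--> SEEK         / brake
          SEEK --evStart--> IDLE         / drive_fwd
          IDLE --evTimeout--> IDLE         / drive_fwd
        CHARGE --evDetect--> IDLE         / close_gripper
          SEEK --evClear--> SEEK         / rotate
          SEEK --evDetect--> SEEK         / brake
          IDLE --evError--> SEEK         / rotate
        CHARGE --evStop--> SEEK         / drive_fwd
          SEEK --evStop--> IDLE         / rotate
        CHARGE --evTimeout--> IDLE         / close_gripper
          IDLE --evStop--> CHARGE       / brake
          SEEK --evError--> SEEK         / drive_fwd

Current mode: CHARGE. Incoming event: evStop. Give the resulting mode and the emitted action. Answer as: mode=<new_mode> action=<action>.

mode=SEEK action=drive_fwd

current mode = CHARGE; filter table to that mode:
  (CHARGE, evStart) → (CHARGE, beep)
  (CHARGE, evClear) → (SEEK, close_gripper)
  (CHARGE, evError) → (SEEK, beep)
  (CHARGE, evDetect) → (IDLE, close_gripper)
  (CHARGE, evStop) → (SEEK, drive_fwd)  ← event matches
  (CHARGE, evTimeout) → (IDLE, close_gripper)
event = evStop selects (SEEK, drive_fwd)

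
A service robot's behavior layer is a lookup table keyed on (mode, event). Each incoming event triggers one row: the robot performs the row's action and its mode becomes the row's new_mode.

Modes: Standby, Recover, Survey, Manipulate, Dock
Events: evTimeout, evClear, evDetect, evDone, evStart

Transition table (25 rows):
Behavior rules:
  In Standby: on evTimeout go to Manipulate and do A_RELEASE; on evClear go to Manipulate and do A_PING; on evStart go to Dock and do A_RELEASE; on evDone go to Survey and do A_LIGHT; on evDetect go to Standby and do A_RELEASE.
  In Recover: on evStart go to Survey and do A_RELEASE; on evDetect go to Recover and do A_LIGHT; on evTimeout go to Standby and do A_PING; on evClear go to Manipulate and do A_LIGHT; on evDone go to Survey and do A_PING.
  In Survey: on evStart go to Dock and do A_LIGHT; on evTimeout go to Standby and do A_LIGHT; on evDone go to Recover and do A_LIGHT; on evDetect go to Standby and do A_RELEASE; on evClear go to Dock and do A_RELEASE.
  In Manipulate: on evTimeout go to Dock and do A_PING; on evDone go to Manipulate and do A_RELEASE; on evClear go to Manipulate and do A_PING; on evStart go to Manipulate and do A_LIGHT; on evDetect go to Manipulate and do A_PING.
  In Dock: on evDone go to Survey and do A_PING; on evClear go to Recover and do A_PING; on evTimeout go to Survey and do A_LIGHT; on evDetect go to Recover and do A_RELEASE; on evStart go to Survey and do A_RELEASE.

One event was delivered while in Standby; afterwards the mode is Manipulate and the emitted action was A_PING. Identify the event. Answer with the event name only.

try evTimeout: (Standby, evTimeout) → (Manipulate, A_RELEASE)
try evClear: (Standby, evClear) → (Manipulate, A_PING)  ← matches
try evDetect: (Standby, evDetect) → (Standby, A_RELEASE)
try evDone: (Standby, evDone) → (Survey, A_LIGHT)
try evStart: (Standby, evStart) → (Dock, A_RELEASE)

evClear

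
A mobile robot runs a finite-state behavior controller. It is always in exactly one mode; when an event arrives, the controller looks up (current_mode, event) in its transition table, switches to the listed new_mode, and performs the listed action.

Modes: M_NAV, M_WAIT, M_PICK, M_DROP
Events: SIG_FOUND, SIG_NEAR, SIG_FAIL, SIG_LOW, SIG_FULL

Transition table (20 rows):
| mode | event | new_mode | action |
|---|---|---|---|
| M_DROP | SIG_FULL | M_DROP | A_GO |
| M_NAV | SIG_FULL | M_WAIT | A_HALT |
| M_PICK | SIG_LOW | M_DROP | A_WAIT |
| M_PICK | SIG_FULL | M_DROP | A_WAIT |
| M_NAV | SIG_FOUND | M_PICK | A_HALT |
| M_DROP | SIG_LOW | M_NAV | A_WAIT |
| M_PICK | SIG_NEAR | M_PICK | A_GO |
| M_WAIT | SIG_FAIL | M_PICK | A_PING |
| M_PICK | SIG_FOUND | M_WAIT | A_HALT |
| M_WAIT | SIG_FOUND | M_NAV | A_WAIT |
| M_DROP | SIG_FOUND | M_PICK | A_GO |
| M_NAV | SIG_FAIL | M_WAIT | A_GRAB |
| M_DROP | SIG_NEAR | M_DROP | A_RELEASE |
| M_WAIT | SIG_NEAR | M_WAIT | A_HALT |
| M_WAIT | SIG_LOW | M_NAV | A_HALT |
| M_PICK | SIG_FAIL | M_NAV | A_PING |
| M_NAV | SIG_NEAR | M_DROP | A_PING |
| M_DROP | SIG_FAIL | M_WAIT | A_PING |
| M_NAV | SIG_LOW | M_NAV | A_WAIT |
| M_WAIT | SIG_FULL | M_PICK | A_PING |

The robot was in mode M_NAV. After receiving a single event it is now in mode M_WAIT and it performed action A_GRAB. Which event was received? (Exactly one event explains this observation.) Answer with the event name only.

try SIG_FOUND: (M_NAV, SIG_FOUND) → (M_PICK, A_HALT)
try SIG_NEAR: (M_NAV, SIG_NEAR) → (M_DROP, A_PING)
try SIG_FAIL: (M_NAV, SIG_FAIL) → (M_WAIT, A_GRAB)  ← matches
try SIG_LOW: (M_NAV, SIG_LOW) → (M_NAV, A_WAIT)
try SIG_FULL: (M_NAV, SIG_FULL) → (M_WAIT, A_HALT)

SIG_FAIL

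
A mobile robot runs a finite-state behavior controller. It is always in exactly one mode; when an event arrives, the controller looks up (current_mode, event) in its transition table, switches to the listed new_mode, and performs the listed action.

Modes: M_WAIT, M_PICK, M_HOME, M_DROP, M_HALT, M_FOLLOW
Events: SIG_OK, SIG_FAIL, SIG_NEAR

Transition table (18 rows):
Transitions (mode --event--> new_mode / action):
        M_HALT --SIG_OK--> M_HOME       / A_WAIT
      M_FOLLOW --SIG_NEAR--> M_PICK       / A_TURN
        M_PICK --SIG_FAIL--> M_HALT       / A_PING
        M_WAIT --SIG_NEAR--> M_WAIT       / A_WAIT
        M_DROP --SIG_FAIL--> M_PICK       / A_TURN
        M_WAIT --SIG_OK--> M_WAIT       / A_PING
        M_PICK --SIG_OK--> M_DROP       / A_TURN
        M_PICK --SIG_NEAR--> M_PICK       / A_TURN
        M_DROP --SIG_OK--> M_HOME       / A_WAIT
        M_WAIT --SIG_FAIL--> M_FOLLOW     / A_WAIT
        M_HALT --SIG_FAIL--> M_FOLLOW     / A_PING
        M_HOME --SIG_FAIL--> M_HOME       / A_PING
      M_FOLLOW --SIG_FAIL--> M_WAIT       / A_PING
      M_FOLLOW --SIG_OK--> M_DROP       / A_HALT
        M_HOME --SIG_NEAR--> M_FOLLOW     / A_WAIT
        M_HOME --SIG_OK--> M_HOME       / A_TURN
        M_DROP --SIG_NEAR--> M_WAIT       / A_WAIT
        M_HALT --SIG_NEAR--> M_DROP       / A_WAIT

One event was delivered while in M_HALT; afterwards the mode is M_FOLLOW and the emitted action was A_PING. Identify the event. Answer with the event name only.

try SIG_OK: (M_HALT, SIG_OK) → (M_HOME, A_WAIT)
try SIG_FAIL: (M_HALT, SIG_FAIL) → (M_FOLLOW, A_PING)  ← matches
try SIG_NEAR: (M_HALT, SIG_NEAR) → (M_DROP, A_WAIT)

SIG_FAIL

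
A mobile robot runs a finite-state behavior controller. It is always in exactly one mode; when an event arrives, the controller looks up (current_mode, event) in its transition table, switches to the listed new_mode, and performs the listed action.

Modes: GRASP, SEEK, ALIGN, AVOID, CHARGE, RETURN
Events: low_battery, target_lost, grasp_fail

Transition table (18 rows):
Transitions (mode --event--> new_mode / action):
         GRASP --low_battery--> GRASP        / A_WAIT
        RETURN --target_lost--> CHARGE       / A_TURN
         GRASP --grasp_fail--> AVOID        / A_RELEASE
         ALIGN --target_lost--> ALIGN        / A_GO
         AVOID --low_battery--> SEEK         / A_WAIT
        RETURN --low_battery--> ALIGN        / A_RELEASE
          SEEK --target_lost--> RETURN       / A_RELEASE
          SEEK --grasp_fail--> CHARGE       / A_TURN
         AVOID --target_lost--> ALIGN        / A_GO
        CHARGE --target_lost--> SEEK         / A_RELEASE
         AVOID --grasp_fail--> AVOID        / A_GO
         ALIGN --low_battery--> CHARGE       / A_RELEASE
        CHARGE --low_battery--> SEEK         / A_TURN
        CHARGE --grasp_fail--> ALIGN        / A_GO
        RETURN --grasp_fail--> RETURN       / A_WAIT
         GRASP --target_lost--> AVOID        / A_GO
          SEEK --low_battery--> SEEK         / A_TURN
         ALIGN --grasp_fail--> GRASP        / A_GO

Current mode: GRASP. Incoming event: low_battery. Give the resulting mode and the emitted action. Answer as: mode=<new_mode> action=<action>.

current mode = GRASP; filter table to that mode:
  (GRASP, low_battery) → (GRASP, A_WAIT)  ← event matches
  (GRASP, grasp_fail) → (AVOID, A_RELEASE)
  (GRASP, target_lost) → (AVOID, A_GO)
event = low_battery selects (GRASP, A_WAIT)

mode=GRASP action=A_WAIT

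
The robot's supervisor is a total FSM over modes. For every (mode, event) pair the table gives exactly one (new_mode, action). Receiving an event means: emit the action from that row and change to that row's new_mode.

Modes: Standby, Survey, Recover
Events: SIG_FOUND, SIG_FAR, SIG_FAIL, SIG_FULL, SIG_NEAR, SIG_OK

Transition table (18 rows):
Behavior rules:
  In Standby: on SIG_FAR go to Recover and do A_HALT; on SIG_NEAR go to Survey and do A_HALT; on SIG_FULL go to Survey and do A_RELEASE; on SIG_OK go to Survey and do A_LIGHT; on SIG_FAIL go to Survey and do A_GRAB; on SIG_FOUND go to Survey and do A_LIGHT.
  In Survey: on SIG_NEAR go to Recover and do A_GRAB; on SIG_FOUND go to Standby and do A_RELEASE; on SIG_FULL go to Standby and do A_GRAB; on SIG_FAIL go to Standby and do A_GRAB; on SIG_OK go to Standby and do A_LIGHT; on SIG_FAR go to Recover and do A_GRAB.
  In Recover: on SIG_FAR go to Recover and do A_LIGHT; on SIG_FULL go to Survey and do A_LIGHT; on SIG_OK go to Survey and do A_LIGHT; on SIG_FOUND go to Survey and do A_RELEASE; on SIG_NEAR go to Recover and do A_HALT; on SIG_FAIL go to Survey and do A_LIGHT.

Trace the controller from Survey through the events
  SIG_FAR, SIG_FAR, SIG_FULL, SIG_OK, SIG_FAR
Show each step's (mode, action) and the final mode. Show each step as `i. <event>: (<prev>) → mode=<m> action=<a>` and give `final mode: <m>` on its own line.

final mode: Recover

1. SIG_FAR: (Survey) → mode=Recover action=A_GRAB
2. SIG_FAR: (Recover) → mode=Recover action=A_LIGHT
3. SIG_FULL: (Recover) → mode=Survey action=A_LIGHT
4. SIG_OK: (Survey) → mode=Standby action=A_LIGHT
5. SIG_FAR: (Standby) → mode=Recover action=A_HALT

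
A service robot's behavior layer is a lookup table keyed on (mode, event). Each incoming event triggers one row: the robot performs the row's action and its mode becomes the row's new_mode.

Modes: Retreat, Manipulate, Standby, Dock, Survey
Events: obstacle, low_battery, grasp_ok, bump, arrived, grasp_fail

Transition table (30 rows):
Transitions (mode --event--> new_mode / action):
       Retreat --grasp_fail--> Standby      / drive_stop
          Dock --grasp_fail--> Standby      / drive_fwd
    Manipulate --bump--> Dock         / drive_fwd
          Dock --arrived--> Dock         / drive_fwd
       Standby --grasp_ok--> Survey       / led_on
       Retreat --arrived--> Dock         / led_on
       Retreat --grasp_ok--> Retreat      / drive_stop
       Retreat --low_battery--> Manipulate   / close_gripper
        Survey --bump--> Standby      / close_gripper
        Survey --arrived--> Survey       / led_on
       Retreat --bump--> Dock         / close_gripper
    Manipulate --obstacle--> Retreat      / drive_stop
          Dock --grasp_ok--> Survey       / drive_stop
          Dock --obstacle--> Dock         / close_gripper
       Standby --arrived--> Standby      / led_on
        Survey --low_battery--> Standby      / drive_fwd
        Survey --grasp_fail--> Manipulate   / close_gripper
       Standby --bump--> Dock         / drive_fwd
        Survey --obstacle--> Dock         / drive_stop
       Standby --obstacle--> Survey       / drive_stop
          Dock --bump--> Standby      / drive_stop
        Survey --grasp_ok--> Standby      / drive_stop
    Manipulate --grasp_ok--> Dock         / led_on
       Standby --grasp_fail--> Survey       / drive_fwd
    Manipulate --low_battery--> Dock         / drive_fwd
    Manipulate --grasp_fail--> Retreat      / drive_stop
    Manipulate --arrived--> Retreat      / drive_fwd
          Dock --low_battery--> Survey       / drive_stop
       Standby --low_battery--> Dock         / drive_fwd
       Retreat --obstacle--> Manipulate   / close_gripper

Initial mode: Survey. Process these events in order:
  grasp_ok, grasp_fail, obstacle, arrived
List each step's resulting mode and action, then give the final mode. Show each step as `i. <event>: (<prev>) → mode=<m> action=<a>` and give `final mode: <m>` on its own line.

1. grasp_ok: (Survey) → mode=Standby action=drive_stop
2. grasp_fail: (Standby) → mode=Survey action=drive_fwd
3. obstacle: (Survey) → mode=Dock action=drive_stop
4. arrived: (Dock) → mode=Dock action=drive_fwd

final mode: Dock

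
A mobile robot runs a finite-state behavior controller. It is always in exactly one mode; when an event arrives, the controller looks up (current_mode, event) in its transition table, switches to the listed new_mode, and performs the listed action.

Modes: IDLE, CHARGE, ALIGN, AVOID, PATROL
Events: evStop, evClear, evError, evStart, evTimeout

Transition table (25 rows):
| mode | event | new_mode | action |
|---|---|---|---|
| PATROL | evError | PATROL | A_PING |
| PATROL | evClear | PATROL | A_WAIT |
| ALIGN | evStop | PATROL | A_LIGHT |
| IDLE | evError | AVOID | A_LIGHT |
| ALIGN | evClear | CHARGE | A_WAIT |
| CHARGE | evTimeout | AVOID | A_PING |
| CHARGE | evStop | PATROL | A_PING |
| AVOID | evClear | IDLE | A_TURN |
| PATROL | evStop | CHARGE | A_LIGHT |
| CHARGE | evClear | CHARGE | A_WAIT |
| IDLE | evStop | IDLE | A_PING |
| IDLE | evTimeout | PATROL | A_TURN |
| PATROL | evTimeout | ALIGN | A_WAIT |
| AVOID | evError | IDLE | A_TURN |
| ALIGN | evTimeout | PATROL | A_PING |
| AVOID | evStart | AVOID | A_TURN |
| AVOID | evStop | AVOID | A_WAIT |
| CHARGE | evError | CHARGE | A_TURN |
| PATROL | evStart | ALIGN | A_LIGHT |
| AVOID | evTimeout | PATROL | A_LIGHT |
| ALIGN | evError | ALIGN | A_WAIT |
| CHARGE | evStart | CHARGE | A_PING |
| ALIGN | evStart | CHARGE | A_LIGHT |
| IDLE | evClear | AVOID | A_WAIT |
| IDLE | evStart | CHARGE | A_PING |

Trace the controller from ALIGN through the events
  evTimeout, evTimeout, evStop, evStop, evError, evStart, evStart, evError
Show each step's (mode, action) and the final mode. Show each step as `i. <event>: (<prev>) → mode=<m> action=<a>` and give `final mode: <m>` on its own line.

final mode: CHARGE

1. evTimeout: (ALIGN) → mode=PATROL action=A_PING
2. evTimeout: (PATROL) → mode=ALIGN action=A_WAIT
3. evStop: (ALIGN) → mode=PATROL action=A_LIGHT
4. evStop: (PATROL) → mode=CHARGE action=A_LIGHT
5. evError: (CHARGE) → mode=CHARGE action=A_TURN
6. evStart: (CHARGE) → mode=CHARGE action=A_PING
7. evStart: (CHARGE) → mode=CHARGE action=A_PING
8. evError: (CHARGE) → mode=CHARGE action=A_TURN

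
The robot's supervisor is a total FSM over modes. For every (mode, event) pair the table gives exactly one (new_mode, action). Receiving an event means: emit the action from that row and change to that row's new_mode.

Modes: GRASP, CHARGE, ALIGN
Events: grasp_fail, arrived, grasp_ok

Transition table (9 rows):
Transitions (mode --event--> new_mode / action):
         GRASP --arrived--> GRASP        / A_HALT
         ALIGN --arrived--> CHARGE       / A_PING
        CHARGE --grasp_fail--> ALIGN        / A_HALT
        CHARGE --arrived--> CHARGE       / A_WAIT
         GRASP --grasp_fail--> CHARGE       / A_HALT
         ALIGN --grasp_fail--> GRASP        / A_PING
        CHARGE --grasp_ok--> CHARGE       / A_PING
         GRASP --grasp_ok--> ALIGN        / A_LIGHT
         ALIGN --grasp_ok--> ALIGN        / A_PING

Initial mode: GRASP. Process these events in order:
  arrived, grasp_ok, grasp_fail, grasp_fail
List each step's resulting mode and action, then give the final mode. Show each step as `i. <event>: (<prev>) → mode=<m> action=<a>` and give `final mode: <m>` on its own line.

final mode: CHARGE

1. arrived: (GRASP) → mode=GRASP action=A_HALT
2. grasp_ok: (GRASP) → mode=ALIGN action=A_LIGHT
3. grasp_fail: (ALIGN) → mode=GRASP action=A_PING
4. grasp_fail: (GRASP) → mode=CHARGE action=A_HALT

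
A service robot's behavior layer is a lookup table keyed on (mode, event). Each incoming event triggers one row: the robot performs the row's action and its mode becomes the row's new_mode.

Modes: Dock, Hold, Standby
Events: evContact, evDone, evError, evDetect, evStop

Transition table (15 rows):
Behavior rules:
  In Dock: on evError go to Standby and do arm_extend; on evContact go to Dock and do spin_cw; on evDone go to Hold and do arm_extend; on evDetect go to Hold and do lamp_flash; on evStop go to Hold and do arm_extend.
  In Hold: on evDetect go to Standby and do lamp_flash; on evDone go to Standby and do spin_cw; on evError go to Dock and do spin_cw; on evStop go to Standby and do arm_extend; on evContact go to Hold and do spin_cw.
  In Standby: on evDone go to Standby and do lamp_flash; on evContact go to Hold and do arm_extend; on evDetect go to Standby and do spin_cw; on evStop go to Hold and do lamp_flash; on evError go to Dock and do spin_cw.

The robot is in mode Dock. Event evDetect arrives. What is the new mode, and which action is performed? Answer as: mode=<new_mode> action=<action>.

mode=Hold action=lamp_flash

current mode = Dock; filter table to that mode:
  (Dock, evError) → (Standby, arm_extend)
  (Dock, evContact) → (Dock, spin_cw)
  (Dock, evDone) → (Hold, arm_extend)
  (Dock, evDetect) → (Hold, lamp_flash)  ← event matches
  (Dock, evStop) → (Hold, arm_extend)
event = evDetect selects (Hold, lamp_flash)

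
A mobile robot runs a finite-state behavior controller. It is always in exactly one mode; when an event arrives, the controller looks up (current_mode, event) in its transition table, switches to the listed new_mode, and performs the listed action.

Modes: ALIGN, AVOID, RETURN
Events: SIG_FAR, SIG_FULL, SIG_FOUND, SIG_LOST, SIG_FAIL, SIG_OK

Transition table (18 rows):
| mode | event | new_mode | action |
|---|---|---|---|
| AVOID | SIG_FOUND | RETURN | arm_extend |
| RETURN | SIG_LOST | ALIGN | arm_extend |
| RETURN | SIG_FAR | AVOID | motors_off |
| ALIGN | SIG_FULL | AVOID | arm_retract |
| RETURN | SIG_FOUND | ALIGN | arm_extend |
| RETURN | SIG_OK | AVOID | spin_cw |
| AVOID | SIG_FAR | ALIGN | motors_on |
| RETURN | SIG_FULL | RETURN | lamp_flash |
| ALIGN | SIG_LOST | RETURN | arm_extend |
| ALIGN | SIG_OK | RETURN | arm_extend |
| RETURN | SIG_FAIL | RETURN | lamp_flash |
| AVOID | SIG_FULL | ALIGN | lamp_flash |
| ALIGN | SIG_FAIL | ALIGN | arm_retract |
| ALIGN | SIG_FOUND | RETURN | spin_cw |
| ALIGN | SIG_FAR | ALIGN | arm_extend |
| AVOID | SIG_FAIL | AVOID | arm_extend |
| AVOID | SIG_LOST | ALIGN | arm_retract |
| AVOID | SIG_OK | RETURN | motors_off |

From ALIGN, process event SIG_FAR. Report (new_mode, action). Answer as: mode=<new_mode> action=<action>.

mode=ALIGN action=arm_extend

current mode = ALIGN; filter table to that mode:
  (ALIGN, SIG_FULL) → (AVOID, arm_retract)
  (ALIGN, SIG_LOST) → (RETURN, arm_extend)
  (ALIGN, SIG_OK) → (RETURN, arm_extend)
  (ALIGN, SIG_FAIL) → (ALIGN, arm_retract)
  (ALIGN, SIG_FOUND) → (RETURN, spin_cw)
  (ALIGN, SIG_FAR) → (ALIGN, arm_extend)  ← event matches
event = SIG_FAR selects (ALIGN, arm_extend)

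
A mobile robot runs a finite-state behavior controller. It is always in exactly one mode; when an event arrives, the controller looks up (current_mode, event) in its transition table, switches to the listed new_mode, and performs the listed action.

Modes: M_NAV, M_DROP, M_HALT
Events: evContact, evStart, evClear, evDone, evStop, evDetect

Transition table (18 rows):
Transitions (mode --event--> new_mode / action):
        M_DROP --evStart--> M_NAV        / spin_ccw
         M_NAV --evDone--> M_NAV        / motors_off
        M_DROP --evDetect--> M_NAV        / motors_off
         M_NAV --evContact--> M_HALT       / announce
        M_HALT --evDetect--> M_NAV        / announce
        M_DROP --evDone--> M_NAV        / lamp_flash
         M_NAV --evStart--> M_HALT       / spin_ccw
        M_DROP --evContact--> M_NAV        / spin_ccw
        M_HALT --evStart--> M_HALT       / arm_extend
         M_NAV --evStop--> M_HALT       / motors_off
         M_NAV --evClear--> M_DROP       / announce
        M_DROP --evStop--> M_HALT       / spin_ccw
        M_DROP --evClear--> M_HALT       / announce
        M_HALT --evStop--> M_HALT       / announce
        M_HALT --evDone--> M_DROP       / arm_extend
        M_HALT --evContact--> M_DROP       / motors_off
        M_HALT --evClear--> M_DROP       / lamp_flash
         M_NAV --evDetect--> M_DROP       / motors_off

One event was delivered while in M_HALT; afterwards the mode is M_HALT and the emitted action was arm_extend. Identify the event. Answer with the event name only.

try evContact: (M_HALT, evContact) → (M_DROP, motors_off)
try evStart: (M_HALT, evStart) → (M_HALT, arm_extend)  ← matches
try evClear: (M_HALT, evClear) → (M_DROP, lamp_flash)
try evDone: (M_HALT, evDone) → (M_DROP, arm_extend)
try evStop: (M_HALT, evStop) → (M_HALT, announce)
try evDetect: (M_HALT, evDetect) → (M_NAV, announce)

evStart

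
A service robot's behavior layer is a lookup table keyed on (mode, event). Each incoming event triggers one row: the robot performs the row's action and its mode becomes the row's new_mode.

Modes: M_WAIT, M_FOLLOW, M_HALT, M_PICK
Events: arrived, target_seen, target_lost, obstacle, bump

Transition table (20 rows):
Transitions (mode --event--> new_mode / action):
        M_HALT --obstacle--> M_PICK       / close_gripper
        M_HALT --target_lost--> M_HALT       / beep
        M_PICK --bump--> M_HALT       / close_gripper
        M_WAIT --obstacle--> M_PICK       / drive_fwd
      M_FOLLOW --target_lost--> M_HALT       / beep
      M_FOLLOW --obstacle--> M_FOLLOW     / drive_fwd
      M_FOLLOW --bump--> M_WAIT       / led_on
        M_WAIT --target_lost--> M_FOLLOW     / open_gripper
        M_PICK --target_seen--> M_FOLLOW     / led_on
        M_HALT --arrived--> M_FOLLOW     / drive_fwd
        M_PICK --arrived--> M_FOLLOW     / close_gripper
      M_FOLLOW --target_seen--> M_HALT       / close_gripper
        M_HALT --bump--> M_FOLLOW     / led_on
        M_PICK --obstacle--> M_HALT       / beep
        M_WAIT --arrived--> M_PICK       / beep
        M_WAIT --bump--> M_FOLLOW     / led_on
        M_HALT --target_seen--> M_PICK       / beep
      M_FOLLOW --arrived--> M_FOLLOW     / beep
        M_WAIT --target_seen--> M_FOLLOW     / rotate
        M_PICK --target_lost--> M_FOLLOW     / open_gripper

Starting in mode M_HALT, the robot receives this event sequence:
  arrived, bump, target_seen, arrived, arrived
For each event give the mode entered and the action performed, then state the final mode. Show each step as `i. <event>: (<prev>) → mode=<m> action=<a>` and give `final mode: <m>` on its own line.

final mode: M_FOLLOW

1. arrived: (M_HALT) → mode=M_FOLLOW action=drive_fwd
2. bump: (M_FOLLOW) → mode=M_WAIT action=led_on
3. target_seen: (M_WAIT) → mode=M_FOLLOW action=rotate
4. arrived: (M_FOLLOW) → mode=M_FOLLOW action=beep
5. arrived: (M_FOLLOW) → mode=M_FOLLOW action=beep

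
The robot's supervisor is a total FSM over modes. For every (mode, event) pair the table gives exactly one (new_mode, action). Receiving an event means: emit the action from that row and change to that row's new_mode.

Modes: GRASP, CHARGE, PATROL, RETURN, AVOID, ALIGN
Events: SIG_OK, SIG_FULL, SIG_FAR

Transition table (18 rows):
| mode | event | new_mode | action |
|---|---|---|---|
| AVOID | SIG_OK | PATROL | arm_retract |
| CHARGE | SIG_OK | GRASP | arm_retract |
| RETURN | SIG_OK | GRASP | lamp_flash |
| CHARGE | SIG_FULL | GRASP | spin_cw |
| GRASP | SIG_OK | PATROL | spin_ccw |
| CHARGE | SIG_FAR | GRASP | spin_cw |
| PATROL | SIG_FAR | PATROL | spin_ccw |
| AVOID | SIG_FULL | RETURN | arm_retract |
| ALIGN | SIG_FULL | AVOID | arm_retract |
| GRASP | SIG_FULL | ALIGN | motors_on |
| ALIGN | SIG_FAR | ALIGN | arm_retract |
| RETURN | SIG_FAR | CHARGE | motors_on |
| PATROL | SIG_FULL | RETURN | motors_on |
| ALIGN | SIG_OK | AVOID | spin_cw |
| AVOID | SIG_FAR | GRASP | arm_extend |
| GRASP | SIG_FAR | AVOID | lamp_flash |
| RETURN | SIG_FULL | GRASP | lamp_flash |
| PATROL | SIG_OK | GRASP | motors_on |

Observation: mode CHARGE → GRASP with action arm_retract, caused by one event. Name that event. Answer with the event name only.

try SIG_OK: (CHARGE, SIG_OK) → (GRASP, arm_retract)  ← matches
try SIG_FULL: (CHARGE, SIG_FULL) → (GRASP, spin_cw)
try SIG_FAR: (CHARGE, SIG_FAR) → (GRASP, spin_cw)

SIG_OK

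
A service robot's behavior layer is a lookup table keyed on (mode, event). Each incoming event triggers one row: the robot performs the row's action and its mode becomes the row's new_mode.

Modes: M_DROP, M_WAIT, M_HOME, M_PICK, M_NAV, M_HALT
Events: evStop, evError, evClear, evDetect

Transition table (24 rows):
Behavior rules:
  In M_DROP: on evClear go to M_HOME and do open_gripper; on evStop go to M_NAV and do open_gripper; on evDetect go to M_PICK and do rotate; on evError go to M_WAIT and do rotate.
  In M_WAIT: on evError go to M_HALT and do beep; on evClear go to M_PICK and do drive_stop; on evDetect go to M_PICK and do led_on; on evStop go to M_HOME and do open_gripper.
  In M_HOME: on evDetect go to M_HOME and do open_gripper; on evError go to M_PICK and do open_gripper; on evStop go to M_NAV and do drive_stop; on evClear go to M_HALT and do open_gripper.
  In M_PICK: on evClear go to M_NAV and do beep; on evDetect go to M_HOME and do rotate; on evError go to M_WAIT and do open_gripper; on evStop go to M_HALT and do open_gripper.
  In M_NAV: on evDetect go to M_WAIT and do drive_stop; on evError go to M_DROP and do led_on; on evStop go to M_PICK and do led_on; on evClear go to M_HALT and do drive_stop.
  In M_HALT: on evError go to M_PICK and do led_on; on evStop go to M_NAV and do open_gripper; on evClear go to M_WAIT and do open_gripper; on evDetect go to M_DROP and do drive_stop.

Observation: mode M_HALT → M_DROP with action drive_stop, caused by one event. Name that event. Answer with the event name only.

try evStop: (M_HALT, evStop) → (M_NAV, open_gripper)
try evError: (M_HALT, evError) → (M_PICK, led_on)
try evClear: (M_HALT, evClear) → (M_WAIT, open_gripper)
try evDetect: (M_HALT, evDetect) → (M_DROP, drive_stop)  ← matches

evDetect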